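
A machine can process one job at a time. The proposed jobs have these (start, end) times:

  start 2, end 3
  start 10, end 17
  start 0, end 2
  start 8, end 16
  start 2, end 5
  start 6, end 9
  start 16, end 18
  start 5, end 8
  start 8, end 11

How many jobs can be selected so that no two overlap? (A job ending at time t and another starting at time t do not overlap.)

5

By end time: (0,2), (2,3), (2,5), (5,8), (6,9), (8,11), (8,16), (10,17), (16,18).
Pick (0,2); next start ≥ 2 → (2,3); next start ≥ 3 → (5,8); next start ≥ 8 → (8,11); next start ≥ 11 → (16,18).
Selected 5 jobs.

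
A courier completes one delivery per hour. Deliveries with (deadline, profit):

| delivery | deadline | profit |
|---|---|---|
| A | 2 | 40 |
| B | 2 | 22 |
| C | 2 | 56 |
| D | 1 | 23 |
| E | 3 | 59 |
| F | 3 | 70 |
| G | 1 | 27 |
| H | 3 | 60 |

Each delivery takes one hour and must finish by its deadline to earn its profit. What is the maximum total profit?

189

Sort by profit descending; place each in the latest free slot ≤ its deadline.
Profit order: F=70 H=60 E=59 C=56 A=40 G=27 D=23 B=22
Assign: F→slot 3, H→slot 2, E→slot 1, C skipped, A skipped, G skipped, D skipped, B skipped.
Slots: [1:E] [2:H] [3:F]
Profit = 59 + 60 + 70 = 189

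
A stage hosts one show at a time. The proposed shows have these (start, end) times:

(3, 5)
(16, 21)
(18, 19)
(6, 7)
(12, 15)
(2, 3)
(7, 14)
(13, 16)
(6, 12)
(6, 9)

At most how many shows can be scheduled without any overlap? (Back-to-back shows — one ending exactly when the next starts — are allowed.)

5

By end time: (2,3), (3,5), (6,7), (6,9), (6,12), (7,14), (12,15), (13,16), (18,19), (16,21).
Pick (2,3); next start ≥ 3 → (3,5); next start ≥ 5 → (6,7); next start ≥ 7 → (7,14); next start ≥ 14 → (18,19).
Selected 5 shows.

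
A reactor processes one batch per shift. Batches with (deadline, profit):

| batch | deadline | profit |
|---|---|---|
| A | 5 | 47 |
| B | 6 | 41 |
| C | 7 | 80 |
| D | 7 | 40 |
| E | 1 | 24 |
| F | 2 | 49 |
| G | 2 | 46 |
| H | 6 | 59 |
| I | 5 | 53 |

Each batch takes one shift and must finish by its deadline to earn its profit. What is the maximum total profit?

375

Sort by profit descending; place each in the latest free slot ≤ its deadline.
Profit order: C=80 H=59 I=53 F=49 A=47 G=46 B=41 D=40 E=24
Assign: C→slot 7, H→slot 6, I→slot 5, F→slot 2, A→slot 4, G→slot 1, B→slot 3, D skipped, E skipped.
Slots: [1:G] [2:F] [3:B] [4:A] [5:I] [6:H] [7:C]
Profit = 46 + 49 + 41 + 47 + 53 + 59 + 80 = 375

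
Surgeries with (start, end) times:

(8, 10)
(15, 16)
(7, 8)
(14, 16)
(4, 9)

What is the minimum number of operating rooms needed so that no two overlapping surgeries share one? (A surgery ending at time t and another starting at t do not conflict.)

Count concurrent intervals with a sweep; the peak is the room count.
starts: [4, 7, 8, 14, 15]
ends:   [8, 9, 10, 16, 16]
s4→1 s7→2  — peak 2.

2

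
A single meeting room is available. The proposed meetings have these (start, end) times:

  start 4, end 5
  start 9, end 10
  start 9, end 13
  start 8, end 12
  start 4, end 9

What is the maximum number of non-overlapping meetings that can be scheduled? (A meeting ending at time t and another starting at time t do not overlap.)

Greedy by earliest finish: after sorting by end time, pick each interval compatible with the last pick.
By end time: (4,5), (4,9), (9,10), (8,12), (9,13).
Pick (4,5); next start ≥ 5 → (9,10).
Selected 2 meetings.

2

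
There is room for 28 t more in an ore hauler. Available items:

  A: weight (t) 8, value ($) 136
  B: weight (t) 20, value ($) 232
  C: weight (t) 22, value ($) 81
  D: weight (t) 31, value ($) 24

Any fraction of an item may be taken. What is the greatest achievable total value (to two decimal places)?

368.00

Greedy by value/weight ratio, highest first.
Ratios (sorted): A 17.00, B 11.60, C 3.68, D 0.77
take A (8 @ 136); take B (20 @ 232). Capacity used 28/28.
Total value = 368.00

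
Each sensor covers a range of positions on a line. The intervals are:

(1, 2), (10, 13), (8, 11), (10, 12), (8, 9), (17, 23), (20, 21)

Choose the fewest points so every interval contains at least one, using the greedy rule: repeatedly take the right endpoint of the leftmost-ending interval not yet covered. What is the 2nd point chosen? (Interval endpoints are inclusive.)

9

Sort by right endpoint; whenever an interval is uncovered, place a point at its right end.
Sorted: [1,2] [8,9] [8,11] [10,12] [10,13] [20,21] [17,23]
{[1,2]} hit by 2; {[8,9],[8,11]} hit by 9; {[10,12],[10,13]} hit by 12; {[20,21],[17,23]} hit by 21.
Points: 2, 9, 12, 21 (4 total).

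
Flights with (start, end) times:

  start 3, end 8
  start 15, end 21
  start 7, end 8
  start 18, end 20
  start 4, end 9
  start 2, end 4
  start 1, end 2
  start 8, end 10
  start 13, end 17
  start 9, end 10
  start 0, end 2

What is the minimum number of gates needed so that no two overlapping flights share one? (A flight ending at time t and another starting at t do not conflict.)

The answer is the maximum number of intervals overlapping at any instant.
Events (time:±→running): 0:+→1 1:+→2 2:-→1 2:-→0 2:+→1 3:+→2 4:-→1 4:+→2 7:+→3 … peak 3.

3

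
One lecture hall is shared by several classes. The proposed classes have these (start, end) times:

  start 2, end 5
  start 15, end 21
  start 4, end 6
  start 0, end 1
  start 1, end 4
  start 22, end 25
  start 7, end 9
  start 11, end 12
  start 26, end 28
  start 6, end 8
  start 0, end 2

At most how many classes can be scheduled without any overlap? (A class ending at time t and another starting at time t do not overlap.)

By end time: (0,1), (0,2), (1,4), (2,5), (4,6), (6,8), (7,9), (11,12), (15,21), (22,25), (26,28).
Pick (0,1); next start ≥ 1 → (1,4); next start ≥ 4 → (4,6); next start ≥ 6 → (6,8); next start ≥ 8 → (11,12); next start ≥ 12 → (15,21); next start ≥ 21 → (22,25); next start ≥ 25 → (26,28).
Selected 8 classes.

8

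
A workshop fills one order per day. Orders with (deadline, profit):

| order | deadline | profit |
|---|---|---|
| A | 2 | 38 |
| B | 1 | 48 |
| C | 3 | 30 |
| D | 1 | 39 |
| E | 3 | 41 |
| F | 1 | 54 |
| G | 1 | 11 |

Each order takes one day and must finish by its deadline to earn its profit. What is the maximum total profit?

Sort by profit descending; place each in the latest free slot ≤ its deadline.
By profit: F(d1,54), B(d1,48), E(d3,41), D(d1,39), A(d2,38), C(d3,30), G(d1,11)
F→slot 1; B skipped; E→slot 3; D skipped; A→slot 2; C skipped; G skipped.
Profit = 54 + 38 + 41 = 133

133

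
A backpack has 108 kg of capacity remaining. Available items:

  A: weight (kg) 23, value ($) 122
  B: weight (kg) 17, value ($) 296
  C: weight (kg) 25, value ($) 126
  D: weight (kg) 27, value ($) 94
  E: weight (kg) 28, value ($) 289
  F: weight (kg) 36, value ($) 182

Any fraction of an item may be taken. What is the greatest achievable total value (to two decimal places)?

909.16

Order: B (296/17=17.41) > E (289/28=10.32) > A (122/23=5.30) > F (182/36=5.06) > C (126/25=5.04) > D (94/27=3.48)
Fill: take B (17 @ 296) → take E (28 @ 289) → take A (23 @ 122) → take F (36 @ 182) → take 4/25 of C → 20.16; 108/108 used.
Total value = 909.16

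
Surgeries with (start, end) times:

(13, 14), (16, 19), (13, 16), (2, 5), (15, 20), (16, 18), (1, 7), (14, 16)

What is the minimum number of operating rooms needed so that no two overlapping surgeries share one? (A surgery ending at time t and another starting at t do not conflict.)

Count concurrent intervals with a sweep; the peak is the room count.
Events (time:±→running): 1:+→1 2:+→2 5:-→1 7:-→0 13:+→1 13:+→2 14:-→1 14:+→2 15:+→3 … peak 3.

3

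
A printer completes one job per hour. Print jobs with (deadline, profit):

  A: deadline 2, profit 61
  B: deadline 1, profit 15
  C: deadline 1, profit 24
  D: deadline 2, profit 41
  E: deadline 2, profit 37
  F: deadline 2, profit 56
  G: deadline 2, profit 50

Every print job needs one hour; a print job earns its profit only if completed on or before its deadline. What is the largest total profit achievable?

By profit: A(d2,61), F(d2,56), G(d2,50), D(d2,41), E(d2,37), C(d1,24), B(d1,15)
A→slot 2; F→slot 1; G skipped; D skipped; E skipped; C skipped; B skipped.
Profit = 56 + 61 = 117

117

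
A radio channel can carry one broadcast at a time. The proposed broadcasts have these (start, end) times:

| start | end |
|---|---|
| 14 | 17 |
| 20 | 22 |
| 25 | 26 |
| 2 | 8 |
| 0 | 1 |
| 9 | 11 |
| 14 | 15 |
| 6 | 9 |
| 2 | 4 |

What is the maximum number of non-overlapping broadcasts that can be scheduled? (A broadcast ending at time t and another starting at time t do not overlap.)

Greedy by earliest finish: after sorting by end time, pick each interval compatible with the last pick.
By end time: (0,1), (2,4), (2,8), (6,9), (9,11), (14,15), (14,17), (20,22), (25,26).
Pick (0,1); next start ≥ 1 → (2,4); next start ≥ 4 → (6,9); next start ≥ 9 → (9,11); next start ≥ 11 → (14,15); next start ≥ 15 → (20,22); next start ≥ 22 → (25,26).
Selected 7 broadcasts.

7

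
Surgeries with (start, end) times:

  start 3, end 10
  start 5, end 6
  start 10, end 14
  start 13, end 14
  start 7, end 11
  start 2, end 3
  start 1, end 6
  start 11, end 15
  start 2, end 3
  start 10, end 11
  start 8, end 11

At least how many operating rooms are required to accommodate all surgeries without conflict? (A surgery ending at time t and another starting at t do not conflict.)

Count concurrent intervals with a sweep; the peak is the room count.
Events (time:±→running): 1:+→1 2:+→2 2:+→3 3:-→2 3:-→1 3:+→2 5:+→3 6:-→2 6:-→1 7:+→2 8:+→3 10:-→2 10:+→3 10:+→4 … peak 4.

4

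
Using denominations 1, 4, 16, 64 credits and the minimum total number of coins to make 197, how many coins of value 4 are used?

197 = 3×64 + 1×4 + 1×1
Count of 4: 1

1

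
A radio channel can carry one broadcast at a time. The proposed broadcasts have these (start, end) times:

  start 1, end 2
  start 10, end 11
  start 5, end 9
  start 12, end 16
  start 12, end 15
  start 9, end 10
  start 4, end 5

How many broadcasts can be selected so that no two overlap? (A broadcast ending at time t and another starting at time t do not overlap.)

Greedy by earliest finish: after sorting by end time, pick each interval compatible with the last pick.
Sorted by end: (1,2)  (4,5)  (5,9)  (9,10)  (10,11)  (12,15)  (12,16)
take (1,2); take (4,5); take (5,9); take (9,10); take (10,11); take (12,15).
Selected 6 broadcasts.

6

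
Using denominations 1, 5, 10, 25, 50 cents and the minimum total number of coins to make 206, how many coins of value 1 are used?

1

206 − 4×50→6 − 1×5→1 − 1×1→0
Count of 1: 1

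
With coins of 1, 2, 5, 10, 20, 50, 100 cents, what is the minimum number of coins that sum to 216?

Greedy: take as many of the largest coin as possible, then repeat with the remainder.
216 − 2×100→16 − 1×10→6 − 1×5→1 − 1×1→0
Total coins = 2 + 1 + 1 + 1 = 5

5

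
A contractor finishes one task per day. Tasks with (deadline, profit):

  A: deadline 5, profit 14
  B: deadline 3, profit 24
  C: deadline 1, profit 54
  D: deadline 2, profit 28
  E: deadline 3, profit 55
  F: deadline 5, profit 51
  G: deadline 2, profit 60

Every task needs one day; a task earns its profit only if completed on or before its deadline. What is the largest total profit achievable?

234

Profit order: G=60 E=55 C=54 F=51 D=28 B=24 A=14
Assign: G→slot 2, E→slot 3, C→slot 1, F→slot 5, D skipped, B skipped, A→slot 4.
Slots: [1:C] [2:G] [3:E] [4:A] [5:F]
Profit = 54 + 60 + 55 + 14 + 51 = 234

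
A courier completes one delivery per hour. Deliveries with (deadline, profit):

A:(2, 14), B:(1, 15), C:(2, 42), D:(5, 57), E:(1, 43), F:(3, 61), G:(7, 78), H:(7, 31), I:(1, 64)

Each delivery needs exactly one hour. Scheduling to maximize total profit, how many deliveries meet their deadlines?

Take jobs in profit order; each goes to the latest open slot no later than its deadline.
Profit order: G=78 I=64 F=61 D=57 E=43 C=42 H=31 B=15 A=14
Assign: G→slot 7, I→slot 1, F→slot 3, D→slot 5, E skipped, C→slot 2, H→slot 6, B skipped, A skipped.
Slots: [1:I] [2:C] [3:F] [5:D] [6:H] [7:G]
6 of 9 scheduled.

6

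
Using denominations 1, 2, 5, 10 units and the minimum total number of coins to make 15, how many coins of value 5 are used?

1

15 = 1×10 + 1×5
Count of 5: 1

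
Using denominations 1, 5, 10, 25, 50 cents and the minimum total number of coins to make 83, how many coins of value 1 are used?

3

83 − 1×50→33 − 1×25→8 − 1×5→3 − 3×1→0
Count of 1: 3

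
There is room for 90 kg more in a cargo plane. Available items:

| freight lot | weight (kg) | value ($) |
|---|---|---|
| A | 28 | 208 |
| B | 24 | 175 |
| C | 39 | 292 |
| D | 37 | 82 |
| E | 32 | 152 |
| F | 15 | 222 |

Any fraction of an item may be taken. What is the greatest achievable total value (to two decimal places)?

Sort by value per unit weight and fill in that order.
Order: F (222/15=14.80) > C (292/39=7.49) > A (208/28=7.43) > B (175/24=7.29) > E (152/32=4.75) > D (82/37=2.22)
Fill: take F (15 @ 222) → take C (39 @ 292) → take A (28 @ 208) → take 8/24 of B → 58.33; 90/90 used.
Total value = 780.33

780.33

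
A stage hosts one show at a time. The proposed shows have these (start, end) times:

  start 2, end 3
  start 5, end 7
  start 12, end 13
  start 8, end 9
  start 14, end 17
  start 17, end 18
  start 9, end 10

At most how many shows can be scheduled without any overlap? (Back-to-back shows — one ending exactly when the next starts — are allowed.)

7

Sort by end time and greedily take each interval whose start is ≥ the last chosen end.
By end time: (2,3), (5,7), (8,9), (9,10), (12,13), (14,17), (17,18).
Pick (2,3); next start ≥ 3 → (5,7); next start ≥ 7 → (8,9); next start ≥ 9 → (9,10); next start ≥ 10 → (12,13); next start ≥ 13 → (14,17); next start ≥ 17 → (17,18).
Selected 7 shows.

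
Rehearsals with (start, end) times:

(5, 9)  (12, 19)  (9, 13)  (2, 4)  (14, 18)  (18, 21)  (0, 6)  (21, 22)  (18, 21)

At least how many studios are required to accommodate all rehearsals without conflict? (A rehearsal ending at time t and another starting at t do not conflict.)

Count concurrent intervals with a sweep; the peak is the room count.
Events (time:±→running): 0:+→1 2:+→2 4:-→1 5:+→2 6:-→1 9:-→0 9:+→1 12:+→2 13:-→1 14:+→2 18:-→1 18:+→2 18:+→3 … peak 3.

3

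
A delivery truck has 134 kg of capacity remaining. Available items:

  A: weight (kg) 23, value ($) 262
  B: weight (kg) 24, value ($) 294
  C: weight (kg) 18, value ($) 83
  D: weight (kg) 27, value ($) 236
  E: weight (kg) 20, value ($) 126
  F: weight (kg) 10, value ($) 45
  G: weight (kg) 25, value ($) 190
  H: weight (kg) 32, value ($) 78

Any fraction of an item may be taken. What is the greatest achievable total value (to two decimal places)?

1177.17

Greedy by value/weight ratio, highest first.
Ratios (sorted): B 12.25, A 11.39, D 8.74, G 7.60, E 6.30, C 4.61, F 4.50, H 2.44
take B (24 @ 294); take A (23 @ 262); take D (27 @ 236); take G (25 @ 190); take E (20 @ 126); take 15/18 of C → 69.17. Capacity used 134/134.
Total value = 1177.17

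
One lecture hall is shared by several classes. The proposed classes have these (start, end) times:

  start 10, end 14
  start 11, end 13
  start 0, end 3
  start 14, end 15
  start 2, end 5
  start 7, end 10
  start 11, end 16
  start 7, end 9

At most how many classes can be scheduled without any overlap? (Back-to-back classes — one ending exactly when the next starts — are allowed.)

4

Sorted by end: (0,3)  (2,5)  (7,9)  (7,10)  (11,13)  (10,14)  (14,15)  (11,16)
take (0,3); take (7,9); skip (7,10); take (11,13); take (14,15); skip (11,16).
Selected 4 classes.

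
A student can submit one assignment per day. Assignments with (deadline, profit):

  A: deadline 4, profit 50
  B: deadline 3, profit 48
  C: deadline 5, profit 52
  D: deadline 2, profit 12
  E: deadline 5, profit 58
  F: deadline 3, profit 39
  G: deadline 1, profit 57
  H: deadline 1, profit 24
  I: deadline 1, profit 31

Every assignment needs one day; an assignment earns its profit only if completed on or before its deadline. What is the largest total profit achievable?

265

By profit: E(d5,58), G(d1,57), C(d5,52), A(d4,50), B(d3,48), F(d3,39), I(d1,31), H(d1,24), D(d2,12)
E→slot 5; G→slot 1; C→slot 4; A→slot 3; B→slot 2; F skipped; I skipped; H skipped; D skipped.
Profit = 57 + 48 + 50 + 52 + 58 = 265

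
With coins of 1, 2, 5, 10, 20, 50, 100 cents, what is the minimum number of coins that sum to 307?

Use the largest denomination that fits, subtract, and repeat.
307 = 3×100 + 1×5 + 1×2
Total coins = 3 + 1 + 1 = 5

5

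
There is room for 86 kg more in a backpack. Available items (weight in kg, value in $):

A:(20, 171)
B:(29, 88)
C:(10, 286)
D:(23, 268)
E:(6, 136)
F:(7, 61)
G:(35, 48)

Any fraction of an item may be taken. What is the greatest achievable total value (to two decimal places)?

982.69

Sort by value per unit weight and fill in that order.
Ratios (sorted): C 28.60, E 22.67, D 11.65, F 8.71, A 8.55, B 3.03, G 1.37
take C (10 @ 286); take E (6 @ 136); take D (23 @ 268); take F (7 @ 61); take A (20 @ 171); take 20/29 of B → 60.69. Capacity used 86/86.
Total value = 982.69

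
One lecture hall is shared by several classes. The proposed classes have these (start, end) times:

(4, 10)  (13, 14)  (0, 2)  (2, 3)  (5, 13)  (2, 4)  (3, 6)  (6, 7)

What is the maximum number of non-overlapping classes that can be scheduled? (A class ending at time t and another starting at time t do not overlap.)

5

Greedy by earliest finish: after sorting by end time, pick each interval compatible with the last pick.
Sorted by end: (0,2)  (2,3)  (2,4)  (3,6)  (6,7)  (4,10)  (5,13)  (13,14)
take (0,2); take (2,3); take (3,6); take (6,7); take (13,14).
Selected 5 classes.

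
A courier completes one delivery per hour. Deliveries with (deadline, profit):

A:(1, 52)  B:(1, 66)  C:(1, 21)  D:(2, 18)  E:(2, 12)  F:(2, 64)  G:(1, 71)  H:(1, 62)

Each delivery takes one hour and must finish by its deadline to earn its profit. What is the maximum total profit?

135

Profit order: G=71 B=66 F=64 H=62 A=52 C=21 D=18 E=12
Assign: G→slot 1, B skipped, F→slot 2, H skipped, A skipped, C skipped, D skipped, E skipped.
Slots: [1:G] [2:F]
Profit = 71 + 64 = 135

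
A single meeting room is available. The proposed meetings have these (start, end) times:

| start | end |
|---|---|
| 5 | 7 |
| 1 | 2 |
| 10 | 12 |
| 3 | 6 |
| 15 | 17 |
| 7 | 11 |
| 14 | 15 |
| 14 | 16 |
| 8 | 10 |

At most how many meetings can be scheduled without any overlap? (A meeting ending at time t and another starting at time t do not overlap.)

6

Order by finish time; keep every interval that doesn't clash with the previous kept one.
By end time: (1,2), (3,6), (5,7), (8,10), (7,11), (10,12), (14,15), (14,16), (15,17).
Pick (1,2); next start ≥ 2 → (3,6); next start ≥ 6 → (8,10); next start ≥ 10 → (10,12); next start ≥ 12 → (14,15); next start ≥ 15 → (15,17).
Selected 6 meetings.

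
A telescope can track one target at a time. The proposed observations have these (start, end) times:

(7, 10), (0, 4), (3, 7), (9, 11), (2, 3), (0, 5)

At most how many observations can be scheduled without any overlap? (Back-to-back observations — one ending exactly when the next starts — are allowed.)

3

Sorted by end: (2,3)  (0,4)  (0,5)  (3,7)  (7,10)  (9,11)
take (2,3); skip (0,4); skip (0,5); take (3,7); take (7,10); skip (9,11).
Selected 3 observations.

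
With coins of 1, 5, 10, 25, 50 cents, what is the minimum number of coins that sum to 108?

Use the largest denomination that fits, subtract, and repeat.
108 = 2×50 + 1×5 + 3×1
Total coins = 2 + 1 + 3 = 6

6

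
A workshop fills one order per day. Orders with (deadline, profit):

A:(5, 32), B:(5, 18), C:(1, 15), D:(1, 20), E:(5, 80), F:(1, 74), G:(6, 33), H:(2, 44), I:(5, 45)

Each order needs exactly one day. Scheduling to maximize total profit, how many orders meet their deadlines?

Sort by profit descending; place each in the latest free slot ≤ its deadline.
By profit: E(d5,80), F(d1,74), I(d5,45), H(d2,44), G(d6,33), A(d5,32), D(d1,20), B(d5,18), C(d1,15)
E→slot 5; F→slot 1; I→slot 4; H→slot 2; G→slot 6; A→slot 3; D skipped; B skipped; C skipped.
6 of 9 scheduled.

6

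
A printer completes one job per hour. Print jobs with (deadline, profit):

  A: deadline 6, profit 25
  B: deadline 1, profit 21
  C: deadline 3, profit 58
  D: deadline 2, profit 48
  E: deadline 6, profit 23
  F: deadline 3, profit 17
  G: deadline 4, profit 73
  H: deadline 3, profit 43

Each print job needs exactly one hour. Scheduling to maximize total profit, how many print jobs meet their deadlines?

By profit: G(d4,73), C(d3,58), D(d2,48), H(d3,43), A(d6,25), E(d6,23), B(d1,21), F(d3,17)
G→slot 4; C→slot 3; D→slot 2; H→slot 1; A→slot 6; E→slot 5; B skipped; F skipped.
6 of 8 scheduled.

6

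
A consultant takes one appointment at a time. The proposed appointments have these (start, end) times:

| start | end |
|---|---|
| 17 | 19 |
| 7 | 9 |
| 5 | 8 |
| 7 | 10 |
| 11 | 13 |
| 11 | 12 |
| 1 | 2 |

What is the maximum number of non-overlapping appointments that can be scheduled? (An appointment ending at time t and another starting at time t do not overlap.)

By end time: (1,2), (5,8), (7,9), (7,10), (11,12), (11,13), (17,19).
Pick (1,2); next start ≥ 2 → (5,8); next start ≥ 8 → (11,12); next start ≥ 12 → (17,19).
Selected 4 appointments.

4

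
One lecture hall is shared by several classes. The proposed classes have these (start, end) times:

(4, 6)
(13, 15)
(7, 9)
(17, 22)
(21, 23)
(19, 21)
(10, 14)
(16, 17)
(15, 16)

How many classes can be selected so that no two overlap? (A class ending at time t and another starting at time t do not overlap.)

7

Sort by end time and greedily take each interval whose start is ≥ the last chosen end.
Sorted by end: (4,6)  (7,9)  (10,14)  (13,15)  (15,16)  (16,17)  (19,21)  (17,22)  (21,23)
take (4,6); take (7,9); take (10,14); skip (13,15); take (15,16); take (16,17); take (19,21); skip (17,22); take (21,23).
Selected 7 classes.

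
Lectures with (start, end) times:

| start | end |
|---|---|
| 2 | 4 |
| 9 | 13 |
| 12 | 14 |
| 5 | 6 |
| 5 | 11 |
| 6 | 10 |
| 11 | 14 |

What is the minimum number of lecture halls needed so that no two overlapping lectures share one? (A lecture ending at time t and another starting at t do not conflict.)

3

The answer is the maximum number of intervals overlapping at any instant.
starts: [2, 5, 5, 6, 9, 11, 12]
ends:   [4, 6, 10, 11, 13, 14, 14]
s2→1 e4→0 s5→1 s5→2 e6→1 s6→2 s9→3  — peak 3.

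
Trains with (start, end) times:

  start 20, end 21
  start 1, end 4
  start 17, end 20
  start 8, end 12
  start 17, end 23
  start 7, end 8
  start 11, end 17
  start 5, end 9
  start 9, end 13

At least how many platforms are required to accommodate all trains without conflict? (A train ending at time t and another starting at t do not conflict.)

starts: [1, 5, 7, 8, 9, 11, 17, 17, 20]
ends:   [4, 8, 9, 12, 13, 17, 20, 21, 23]
s1→1 e4→0 s5→1 s7→2 e8→1 s8→2 e9→1 s9→2 s11→3  — peak 3.

3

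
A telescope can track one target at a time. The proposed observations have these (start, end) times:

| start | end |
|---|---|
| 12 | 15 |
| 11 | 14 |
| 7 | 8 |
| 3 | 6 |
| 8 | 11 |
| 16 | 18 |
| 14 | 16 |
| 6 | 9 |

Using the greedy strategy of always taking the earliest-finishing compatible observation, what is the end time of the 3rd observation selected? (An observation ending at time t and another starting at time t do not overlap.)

Sort by end time and greedily take each interval whose start is ≥ the last chosen end.
By end time: (3,6), (7,8), (6,9), (8,11), (11,14), (12,15), (14,16), (16,18).
Pick (3,6); next start ≥ 6 → (7,8); next start ≥ 8 → (8,11); next start ≥ 11 → (11,14); next start ≥ 14 → (14,16); next start ≥ 16 → (16,18).
Selected: (3,6) (7,8) (8,11) (11,14) (14,16) (16,18)

11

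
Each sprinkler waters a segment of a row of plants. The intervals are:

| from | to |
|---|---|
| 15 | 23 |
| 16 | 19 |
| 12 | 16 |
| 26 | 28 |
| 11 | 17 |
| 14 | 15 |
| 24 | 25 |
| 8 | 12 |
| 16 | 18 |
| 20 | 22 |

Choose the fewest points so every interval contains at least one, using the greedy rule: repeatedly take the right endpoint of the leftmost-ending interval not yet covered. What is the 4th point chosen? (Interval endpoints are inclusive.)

Process intervals by earliest right end; each time one isn't hit yet, stab at its right endpoint.
By right end: [8,12]  [14,15]  [12,16]  [11,17]  [16,18]  [16,19]  [20,22]  [15,23]  [24,25]  [26,28]
[8,12] uncovered → point at 12; [14,15] uncovered → point at 15; [16,18] uncovered → point at 18; [20,22] uncovered → point at 22; [24,25] uncovered → point at 25; [26,28] uncovered → point at 28.
Points: 12, 15, 18, 22, 25, 28 (6 total).

22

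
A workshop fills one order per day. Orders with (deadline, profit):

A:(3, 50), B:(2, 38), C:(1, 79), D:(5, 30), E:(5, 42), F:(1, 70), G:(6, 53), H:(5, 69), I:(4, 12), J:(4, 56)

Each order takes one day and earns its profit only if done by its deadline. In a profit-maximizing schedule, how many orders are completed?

6

Sort by profit descending; place each in the latest free slot ≤ its deadline.
Profit order: C=79 F=70 H=69 J=56 G=53 A=50 E=42 B=38 D=30 I=12
Assign: C→slot 1, F skipped, H→slot 5, J→slot 4, G→slot 6, A→slot 3, E→slot 2, B skipped, D skipped, I skipped.
Slots: [1:C] [2:E] [3:A] [4:J] [5:H] [6:G]
6 of 10 scheduled.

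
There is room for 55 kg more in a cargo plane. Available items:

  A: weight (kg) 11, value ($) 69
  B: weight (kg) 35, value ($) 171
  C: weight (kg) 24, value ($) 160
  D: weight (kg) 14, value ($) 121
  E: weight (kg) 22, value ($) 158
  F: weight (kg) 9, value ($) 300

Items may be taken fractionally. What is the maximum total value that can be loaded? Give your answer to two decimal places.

Greedy by value/weight ratio, highest first.
Ratios (sorted): F 33.33, D 8.64, E 7.18, C 6.67, A 6.27, B 4.89
take F (9 @ 300); take D (14 @ 121); take E (22 @ 158); take 10/24 of C → 66.67. Capacity used 55/55.
Total value = 645.67

645.67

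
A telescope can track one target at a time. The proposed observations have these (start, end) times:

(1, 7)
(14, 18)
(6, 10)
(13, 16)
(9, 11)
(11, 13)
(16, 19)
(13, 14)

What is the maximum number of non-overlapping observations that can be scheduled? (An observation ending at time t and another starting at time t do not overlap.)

By end time: (1,7), (6,10), (9,11), (11,13), (13,14), (13,16), (14,18), (16,19).
Pick (1,7); next start ≥ 7 → (9,11); next start ≥ 11 → (11,13); next start ≥ 13 → (13,14); next start ≥ 14 → (14,18).
Selected 5 observations.

5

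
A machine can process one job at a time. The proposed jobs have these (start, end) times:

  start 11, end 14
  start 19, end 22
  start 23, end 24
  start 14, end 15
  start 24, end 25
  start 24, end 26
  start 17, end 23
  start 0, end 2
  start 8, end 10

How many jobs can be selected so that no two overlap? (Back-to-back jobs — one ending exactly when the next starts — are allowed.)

7

Order by finish time; keep every interval that doesn't clash with the previous kept one.
Sorted by end: (0,2)  (8,10)  (11,14)  (14,15)  (19,22)  (17,23)  (23,24)  (24,25)  (24,26)
take (0,2); take (8,10); take (11,14); take (14,15); take (19,22); skip (17,23); take (23,24); take (24,25).
Selected 7 jobs.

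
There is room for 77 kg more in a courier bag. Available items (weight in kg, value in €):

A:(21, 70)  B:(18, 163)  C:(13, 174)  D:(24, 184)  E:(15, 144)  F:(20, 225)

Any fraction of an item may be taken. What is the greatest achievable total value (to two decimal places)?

790.33

Greedy by value/weight ratio, highest first.
Order: C (174/13=13.38) > F (225/20=11.25) > E (144/15=9.60) > B (163/18=9.06) > D (184/24=7.67) > A (70/21=3.33)
Fill: take C (13 @ 174) → take F (20 @ 225) → take E (15 @ 144) → take B (18 @ 163) → take 11/24 of D → 84.33; 77/77 used.
Total value = 790.33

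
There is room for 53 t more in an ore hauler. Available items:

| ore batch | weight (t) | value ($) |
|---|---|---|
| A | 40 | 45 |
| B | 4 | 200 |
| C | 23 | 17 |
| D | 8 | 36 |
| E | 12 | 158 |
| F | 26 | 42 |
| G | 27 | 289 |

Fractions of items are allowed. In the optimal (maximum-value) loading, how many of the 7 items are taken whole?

4

Greedy by value/weight ratio, highest first.
Order: B (200/4=50.00) > E (158/12=13.17) > G (289/27=10.70) > D (36/8=4.50) > F (42/26=1.62) > A (45/40=1.12) > C (17/23=0.74)
Fill: take B (4 @ 200) → take E (12 @ 158) → take G (27 @ 289) → take D (8 @ 36) → take 2/26 of F → 3.23; 53/53 used.
4 item(s) taken whole; one partial (take 2/26 of F).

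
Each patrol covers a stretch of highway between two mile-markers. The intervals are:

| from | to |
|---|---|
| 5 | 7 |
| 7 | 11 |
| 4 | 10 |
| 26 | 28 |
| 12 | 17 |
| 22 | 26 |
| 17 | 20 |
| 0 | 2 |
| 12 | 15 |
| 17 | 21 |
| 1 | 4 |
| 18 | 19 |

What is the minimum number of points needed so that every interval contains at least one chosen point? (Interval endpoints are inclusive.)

5

By right end: [0,2]  [1,4]  [5,7]  [4,10]  [7,11]  [12,15]  [12,17]  [18,19]  [17,20]  [17,21]  [22,26]  [26,28]
[0,2] uncovered → point at 2; [5,7] uncovered → point at 7; [12,15] uncovered → point at 15; [18,19] uncovered → point at 19; [22,26] uncovered → point at 26.
Points: 2, 7, 15, 19, 26 (5 total).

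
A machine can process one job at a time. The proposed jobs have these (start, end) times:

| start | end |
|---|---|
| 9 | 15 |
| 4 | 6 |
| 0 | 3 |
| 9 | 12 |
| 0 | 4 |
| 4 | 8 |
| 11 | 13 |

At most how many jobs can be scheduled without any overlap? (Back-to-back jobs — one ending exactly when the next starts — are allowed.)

3

By end time: (0,3), (0,4), (4,6), (4,8), (9,12), (11,13), (9,15).
Pick (0,3); next start ≥ 3 → (4,6); next start ≥ 6 → (9,12).
Selected 3 jobs.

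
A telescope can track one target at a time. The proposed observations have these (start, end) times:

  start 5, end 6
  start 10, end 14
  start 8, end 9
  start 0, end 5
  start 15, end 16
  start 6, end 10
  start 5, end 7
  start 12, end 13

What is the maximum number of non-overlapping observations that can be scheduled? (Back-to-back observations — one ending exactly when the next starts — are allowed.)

5

Sort by end time and greedily take each interval whose start is ≥ the last chosen end.
Sorted by end: (0,5)  (5,6)  (5,7)  (8,9)  (6,10)  (12,13)  (10,14)  (15,16)
take (0,5); take (5,6); skip (5,7); take (8,9); skip (6,10); take (12,13); take (15,16).
Selected 5 observations.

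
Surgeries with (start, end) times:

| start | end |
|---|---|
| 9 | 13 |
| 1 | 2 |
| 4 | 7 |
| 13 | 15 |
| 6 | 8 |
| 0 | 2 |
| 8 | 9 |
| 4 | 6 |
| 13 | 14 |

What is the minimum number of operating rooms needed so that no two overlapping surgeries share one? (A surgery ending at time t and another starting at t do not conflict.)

Count concurrent intervals with a sweep; the peak is the room count.
starts: [0, 1, 4, 4, 6, 8, 9, 13, 13]
ends:   [2, 2, 6, 7, 8, 9, 13, 14, 15]
s0→1 s1→2  — peak 2.

2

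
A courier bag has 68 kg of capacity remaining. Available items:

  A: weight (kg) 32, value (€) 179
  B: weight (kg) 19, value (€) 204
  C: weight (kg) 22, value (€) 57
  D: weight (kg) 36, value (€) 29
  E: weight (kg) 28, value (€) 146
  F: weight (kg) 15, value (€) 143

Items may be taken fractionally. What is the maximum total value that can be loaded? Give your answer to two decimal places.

536.43

Sort by value per unit weight and fill in that order.
Ratios (sorted): B 10.74, F 9.53, A 5.59, E 5.21, C 2.59, D 0.81
take B (19 @ 204); take F (15 @ 143); take A (32 @ 179); take 2/28 of E → 10.43. Capacity used 68/68.
Total value = 536.43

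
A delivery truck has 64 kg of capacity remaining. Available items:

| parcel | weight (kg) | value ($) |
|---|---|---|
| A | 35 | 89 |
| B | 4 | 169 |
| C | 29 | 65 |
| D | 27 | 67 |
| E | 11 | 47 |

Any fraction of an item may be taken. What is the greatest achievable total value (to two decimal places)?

339.74

Greedy by value/weight ratio, highest first.
Order: B (169/4=42.25) > E (47/11=4.27) > A (89/35=2.54) > D (67/27=2.48) > C (65/29=2.24)
Fill: take B (4 @ 169) → take E (11 @ 47) → take A (35 @ 89) → take 14/27 of D → 34.74; 64/64 used.
Total value = 339.74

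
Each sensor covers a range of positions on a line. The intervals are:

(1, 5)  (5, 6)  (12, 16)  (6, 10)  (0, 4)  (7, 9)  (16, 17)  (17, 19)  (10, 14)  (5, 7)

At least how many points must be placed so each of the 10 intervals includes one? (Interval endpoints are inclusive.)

Sorted: [0,4] [1,5] [5,6] [5,7] [7,9] [6,10] [10,14] [12,16] [16,17] [17,19]
{[0,4],[1,5]} hit by 4; {[5,6],[5,7]} hit by 6; {[7,9],[6,10]} hit by 9; {[10,14],[12,16]} hit by 14; {[16,17],[17,19]} hit by 17.
Points: 4, 6, 9, 14, 17 (5 total).

5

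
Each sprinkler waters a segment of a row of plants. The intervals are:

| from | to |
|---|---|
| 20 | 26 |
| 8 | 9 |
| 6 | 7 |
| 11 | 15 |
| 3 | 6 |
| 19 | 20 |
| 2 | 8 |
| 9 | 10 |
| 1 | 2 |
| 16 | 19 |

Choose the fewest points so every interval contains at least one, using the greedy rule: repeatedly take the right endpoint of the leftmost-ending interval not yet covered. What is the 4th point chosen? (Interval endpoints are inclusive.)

15

Sort by right endpoint; whenever an interval is uncovered, place a point at its right end.
Sorted: [1,2] [3,6] [6,7] [2,8] [8,9] [9,10] [11,15] [16,19] [19,20] [20,26]
{[1,2]} hit by 2; {[3,6],[6,7],[2,8]} hit by 6; {[8,9],[9,10]} hit by 9; {[11,15]} hit by 15; {[16,19],[19,20]} hit by 19; {[20,26]} hit by 26.
Points: 2, 6, 9, 15, 19, 26 (6 total).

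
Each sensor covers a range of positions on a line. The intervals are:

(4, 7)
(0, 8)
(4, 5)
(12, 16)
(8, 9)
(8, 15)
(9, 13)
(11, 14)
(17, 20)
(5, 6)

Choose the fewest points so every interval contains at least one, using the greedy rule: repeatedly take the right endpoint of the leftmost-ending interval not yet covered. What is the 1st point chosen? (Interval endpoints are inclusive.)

5

By right end: [4,5]  [5,6]  [4,7]  [0,8]  [8,9]  [9,13]  [11,14]  [8,15]  [12,16]  [17,20]
[4,5] uncovered → point at 5; [8,9] uncovered → point at 9; [11,14] uncovered → point at 14; [17,20] uncovered → point at 20.
Points: 5, 9, 14, 20 (4 total).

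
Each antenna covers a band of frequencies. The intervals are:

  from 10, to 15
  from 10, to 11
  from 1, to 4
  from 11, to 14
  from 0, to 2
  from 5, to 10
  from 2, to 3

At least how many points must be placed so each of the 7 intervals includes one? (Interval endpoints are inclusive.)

3

Sort by right endpoint; whenever an interval is uncovered, place a point at its right end.
Sorted: [0,2] [2,3] [1,4] [5,10] [10,11] [11,14] [10,15]
{[0,2],[2,3],[1,4]} hit by 2; {[5,10],[10,11]} hit by 10; {[11,14],[10,15]} hit by 14.
Points: 2, 10, 14 (3 total).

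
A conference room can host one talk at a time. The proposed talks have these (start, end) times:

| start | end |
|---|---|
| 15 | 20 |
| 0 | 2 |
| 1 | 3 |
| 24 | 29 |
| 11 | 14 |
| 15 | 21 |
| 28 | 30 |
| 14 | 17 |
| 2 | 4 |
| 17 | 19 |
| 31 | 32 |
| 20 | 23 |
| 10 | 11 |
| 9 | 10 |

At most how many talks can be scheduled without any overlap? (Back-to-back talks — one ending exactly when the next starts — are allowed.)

By end time: (0,2), (1,3), (2,4), (9,10), (10,11), (11,14), (14,17), (17,19), (15,20), (15,21), (20,23), (24,29), (28,30), (31,32).
Pick (0,2); next start ≥ 2 → (2,4); next start ≥ 4 → (9,10); next start ≥ 10 → (10,11); next start ≥ 11 → (11,14); next start ≥ 14 → (14,17); next start ≥ 17 → (17,19); next start ≥ 19 → (20,23); next start ≥ 23 → (24,29); next start ≥ 29 → (31,32).
Selected 10 talks.

10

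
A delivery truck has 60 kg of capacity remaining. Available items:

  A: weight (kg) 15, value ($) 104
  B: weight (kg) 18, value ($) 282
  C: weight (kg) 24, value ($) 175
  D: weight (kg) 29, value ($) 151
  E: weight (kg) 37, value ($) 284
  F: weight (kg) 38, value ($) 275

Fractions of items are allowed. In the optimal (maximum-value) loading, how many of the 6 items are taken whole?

2

Order: B (282/18=15.67) > E (284/37=7.68) > C (175/24=7.29) > F (275/38=7.24) > A (104/15=6.93) > D (151/29=5.21)
Fill: take B (18 @ 282) → take E (37 @ 284) → take 5/24 of C → 36.46; 60/60 used.
2 item(s) taken whole; one partial (take 5/24 of C).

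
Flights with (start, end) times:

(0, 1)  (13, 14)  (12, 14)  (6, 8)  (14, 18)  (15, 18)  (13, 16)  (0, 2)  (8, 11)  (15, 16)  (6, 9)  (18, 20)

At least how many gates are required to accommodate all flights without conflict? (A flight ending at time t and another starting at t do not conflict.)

4

Count concurrent intervals with a sweep; the peak is the room count.
Events (time:±→running): 0:+→1 0:+→2 1:-→1 2:-→0 6:+→1 6:+→2 8:-→1 8:+→2 9:-→1 11:-→0 12:+→1 13:+→2 13:+→3 14:-→2 14:-→1 14:+→2 15:+→3 15:+→4 … peak 4.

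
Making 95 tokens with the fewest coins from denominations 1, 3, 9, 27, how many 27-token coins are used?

3

95 − 3×27→14 − 1×9→5 − 1×3→2 − 2×1→0
Count of 27: 3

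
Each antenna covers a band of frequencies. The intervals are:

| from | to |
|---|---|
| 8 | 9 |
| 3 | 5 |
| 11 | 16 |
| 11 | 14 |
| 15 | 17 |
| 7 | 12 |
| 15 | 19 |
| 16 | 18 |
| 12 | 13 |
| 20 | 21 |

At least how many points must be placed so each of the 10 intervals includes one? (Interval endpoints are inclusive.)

5

Process intervals by earliest right end; each time one isn't hit yet, stab at its right endpoint.
Sorted: [3,5] [8,9] [7,12] [12,13] [11,14] [11,16] [15,17] [16,18] [15,19] [20,21]
{[3,5]} hit by 5; {[8,9],[7,12]} hit by 9; {[12,13],[11,14],[11,16]} hit by 13; {[15,17],[16,18],[15,19]} hit by 17; {[20,21]} hit by 21.
Points: 5, 9, 13, 17, 21 (5 total).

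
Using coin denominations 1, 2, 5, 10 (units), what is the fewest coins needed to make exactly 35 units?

4

Greedy: take as many of the largest coin as possible, then repeat with the remainder.
35 − 3×10→5 − 1×5→0
Total coins = 3 + 1 = 4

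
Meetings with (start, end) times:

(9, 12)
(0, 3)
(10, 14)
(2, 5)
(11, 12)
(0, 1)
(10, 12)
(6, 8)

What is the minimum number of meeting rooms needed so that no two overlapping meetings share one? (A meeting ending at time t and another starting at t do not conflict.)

Count concurrent intervals with a sweep; the peak is the room count.
starts: [0, 0, 2, 6, 9, 10, 10, 11]
ends:   [1, 3, 5, 8, 12, 12, 12, 14]
s0→1 s0→2 e1→1 s2→2 e3→1 e5→0 s6→1 e8→0 s9→1 s10→2 s10→3 s11→4  — peak 4.

4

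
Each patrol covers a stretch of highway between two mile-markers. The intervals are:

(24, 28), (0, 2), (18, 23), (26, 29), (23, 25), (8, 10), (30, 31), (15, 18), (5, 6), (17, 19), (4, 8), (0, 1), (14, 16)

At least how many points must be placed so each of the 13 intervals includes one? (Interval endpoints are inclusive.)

8

Sort by right endpoint; whenever an interval is uncovered, place a point at its right end.
Sorted: [0,1] [0,2] [5,6] [4,8] [8,10] [14,16] [15,18] [17,19] [18,23] [23,25] [24,28] [26,29] [30,31]
{[0,1],[0,2]} hit by 1; {[5,6],[4,8]} hit by 6; {[8,10]} hit by 10; {[14,16],[15,18]} hit by 16; {[17,19],[18,23]} hit by 19; {[23,25],[24,28]} hit by 25; {[26,29]} hit by 29; {[30,31]} hit by 31.
Points: 1, 6, 10, 16, 19, 25, 29, 31 (8 total).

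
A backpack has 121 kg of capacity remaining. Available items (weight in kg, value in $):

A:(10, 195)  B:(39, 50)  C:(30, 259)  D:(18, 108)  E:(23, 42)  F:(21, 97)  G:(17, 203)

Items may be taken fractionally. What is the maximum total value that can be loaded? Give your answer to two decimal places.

906.56

Greedy by value/weight ratio, highest first.
Order: A (195/10=19.50) > G (203/17=11.94) > C (259/30=8.63) > D (108/18=6.00) > F (97/21=4.62) > E (42/23=1.83) > B (50/39=1.28)
Fill: take A (10 @ 195) → take G (17 @ 203) → take C (30 @ 259) → take D (18 @ 108) → take F (21 @ 97) → take E (23 @ 42) → take 2/39 of B → 2.56; 121/121 used.
Total value = 906.56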